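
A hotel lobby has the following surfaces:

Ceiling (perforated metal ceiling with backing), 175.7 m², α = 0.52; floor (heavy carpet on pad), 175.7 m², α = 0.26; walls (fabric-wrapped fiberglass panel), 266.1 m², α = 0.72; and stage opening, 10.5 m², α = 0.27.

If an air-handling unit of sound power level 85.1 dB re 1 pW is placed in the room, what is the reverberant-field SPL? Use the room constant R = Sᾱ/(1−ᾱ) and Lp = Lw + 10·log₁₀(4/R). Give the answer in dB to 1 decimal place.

62.7 dB

Σ(Sᵢαᵢ) = 175.7×0.52 + 175.7×0.26 + 266.1×0.72 + 10.5×0.27 = 331.473; total area S = 628.0 m².
ᾱ = 331.473/628.0 = 0.5278; R = Sᾱ/(1−ᾱ) = 331.473/(1−0.5278) = 701.976 m².
Lp = Lw + 10 log₁₀(4/R) = 85.1 -22.44 = 62.7 dB.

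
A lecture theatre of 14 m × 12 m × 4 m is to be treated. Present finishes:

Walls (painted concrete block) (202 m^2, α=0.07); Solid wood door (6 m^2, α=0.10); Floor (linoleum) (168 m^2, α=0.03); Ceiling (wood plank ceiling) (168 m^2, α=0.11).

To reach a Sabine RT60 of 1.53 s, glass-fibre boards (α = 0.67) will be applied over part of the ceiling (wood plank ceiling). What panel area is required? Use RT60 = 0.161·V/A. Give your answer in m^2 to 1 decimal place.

Summing Sᵢαᵢ: 14.140 + 0.600 + 5.040 + 18.480 → A₁ = 38.260 sabins.
Required A₂ = 0.161·672/1.53 = 70.714 sabins.
ΔA needed = 70.714 − 38.260 = 32.454 sabins.
Each m^2 of panel replacing the ceiling (wood plank ceiling) adds (0.67 − 0.11) = 0.56 sabins.
Panel area = 32.454 / 0.56 = 58.0 m^2.

58.0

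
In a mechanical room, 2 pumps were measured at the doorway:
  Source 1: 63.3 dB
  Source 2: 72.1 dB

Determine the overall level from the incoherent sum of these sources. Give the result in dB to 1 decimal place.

72.6 dB

Converting to relative power and adding: 10^(63.3/10) + 10^(72.1/10) = 1.836e+07.
Back to dB: 10·log₁₀ Σ = 72.6 dB.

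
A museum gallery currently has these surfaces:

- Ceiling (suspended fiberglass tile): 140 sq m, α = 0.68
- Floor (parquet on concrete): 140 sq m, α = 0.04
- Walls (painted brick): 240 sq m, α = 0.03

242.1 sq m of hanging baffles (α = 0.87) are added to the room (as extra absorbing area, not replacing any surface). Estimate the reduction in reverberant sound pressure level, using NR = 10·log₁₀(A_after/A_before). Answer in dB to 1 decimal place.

4.7 dB

Equivalent absorption area: A_before = 140×0.68 + 140×0.04 + 240×0.03 = 108.000 sq m.
Treatment contributes 242.1·0.87 = 210.627 sabins.
A_after = 108.000 + 210.627 = 318.627 sabins.
Reduction = 10 log₁₀(A_after/A_before) = 10 log₁₀(2.9502) = 4.7 dB.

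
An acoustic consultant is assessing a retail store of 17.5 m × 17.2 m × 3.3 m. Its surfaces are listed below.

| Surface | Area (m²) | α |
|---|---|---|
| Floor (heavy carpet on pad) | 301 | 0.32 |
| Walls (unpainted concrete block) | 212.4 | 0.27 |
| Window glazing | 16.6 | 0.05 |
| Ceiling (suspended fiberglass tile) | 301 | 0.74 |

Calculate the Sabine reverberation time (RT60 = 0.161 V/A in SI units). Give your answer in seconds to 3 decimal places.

0.424 s

Summing Sᵢαᵢ: 96.320 + 57.348 + 0.830 + 222.740 → A = 377.238 sabins.
V = 17.5·17.2·3.3 = 993.3 m³.
RT60 = 0.161 · V / A = 0.161 × 993.3 / 377.238 = 0.424 s.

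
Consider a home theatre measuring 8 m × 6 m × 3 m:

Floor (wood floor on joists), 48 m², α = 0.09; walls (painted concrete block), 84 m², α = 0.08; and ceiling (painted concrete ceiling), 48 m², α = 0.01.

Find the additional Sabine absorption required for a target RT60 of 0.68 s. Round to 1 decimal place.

22.6 sabins

Summing Sᵢαᵢ: 4.320 + 6.720 + 0.480 → A₁ = 11.520 sabins.
For T = 0.68 s, need A₂ = 0.161·V/T = 0.161·144/0.68 = 34.094 sabins.
Shortfall: 34.094 − 11.520 = 22.6 sabins.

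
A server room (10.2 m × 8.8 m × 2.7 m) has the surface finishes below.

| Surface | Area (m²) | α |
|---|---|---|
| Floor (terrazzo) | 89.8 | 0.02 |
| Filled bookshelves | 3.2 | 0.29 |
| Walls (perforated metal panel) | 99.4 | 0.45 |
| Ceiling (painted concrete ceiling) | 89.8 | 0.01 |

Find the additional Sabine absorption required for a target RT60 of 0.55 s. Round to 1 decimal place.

A₁ = Σ Sᵢαᵢ = 89.8*0.02 + 3.2*0.29 + 99.4*0.45 + 89.8*0.01 = 48.352 sabins.
V = 242.352 m³. Required absorption A₂ = 0.161 × 242.352 / 0.55 = 70.943 sabins.
Shortfall: 70.943 − 48.352 = 22.6 sabins.

22.6 sabins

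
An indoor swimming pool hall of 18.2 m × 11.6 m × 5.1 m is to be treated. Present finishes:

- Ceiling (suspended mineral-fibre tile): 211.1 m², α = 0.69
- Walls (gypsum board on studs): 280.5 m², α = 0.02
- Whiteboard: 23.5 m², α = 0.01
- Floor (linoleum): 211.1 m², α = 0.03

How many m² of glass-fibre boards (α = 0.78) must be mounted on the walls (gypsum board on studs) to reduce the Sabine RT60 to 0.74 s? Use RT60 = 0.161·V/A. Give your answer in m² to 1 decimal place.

100.6

Equivalent absorption area: A₁ = 211.1×0.69 + 280.5×0.02 + 23.5×0.01 + 211.1×0.03 = 157.837 m².
Required A₂ = 0.161·1076.712/0.74 = 234.258 sabins.
Absorption to add: 234.258 − 157.837 = 76.421 sabins.
Net gain per m²: Δα = 0.78 − 0.02 = 0.76.
Area = ΔA/Δα = 76.421/0.76 = 100.6 m².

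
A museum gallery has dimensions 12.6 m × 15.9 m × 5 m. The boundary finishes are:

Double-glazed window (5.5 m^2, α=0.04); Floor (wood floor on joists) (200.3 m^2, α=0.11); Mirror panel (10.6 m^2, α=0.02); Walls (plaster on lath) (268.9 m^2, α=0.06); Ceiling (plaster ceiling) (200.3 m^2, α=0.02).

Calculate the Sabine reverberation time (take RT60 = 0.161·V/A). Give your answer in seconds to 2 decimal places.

3.79 sec

Total absorption A = 5.5*0.04 + 200.3*0.11 + 10.6*0.02 + 268.9*0.06 + 200.3*0.02
  = 0.220 + 22.033 + 0.212 + 16.134 + 4.006 = 42.605 m^2 sabins.
Room volume: 1001.7 m³.
T = 0.161 V/A = 0.161·1001.7/42.605 = 3.79 s.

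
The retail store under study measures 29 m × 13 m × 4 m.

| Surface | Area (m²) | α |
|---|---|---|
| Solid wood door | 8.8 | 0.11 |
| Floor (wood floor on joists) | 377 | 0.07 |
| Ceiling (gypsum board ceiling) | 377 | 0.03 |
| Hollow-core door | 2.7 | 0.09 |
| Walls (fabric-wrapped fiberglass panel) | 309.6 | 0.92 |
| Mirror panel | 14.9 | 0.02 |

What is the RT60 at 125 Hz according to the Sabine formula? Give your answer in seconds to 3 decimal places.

0.749 s

Total absorption A = 8.8*0.11 + 377*0.07 + 377*0.03 + 2.7*0.09 + 309.6*0.92 + 14.9*0.02
  = 0.968 + 26.390 + 11.310 + 0.243 + 284.832 + 0.298 = 324.041 m² sabins.
Volume V = 29 × 13 × 4 = 1508 m³.
T = 0.161 V/A = 0.161·1508/324.041 = 0.749 s.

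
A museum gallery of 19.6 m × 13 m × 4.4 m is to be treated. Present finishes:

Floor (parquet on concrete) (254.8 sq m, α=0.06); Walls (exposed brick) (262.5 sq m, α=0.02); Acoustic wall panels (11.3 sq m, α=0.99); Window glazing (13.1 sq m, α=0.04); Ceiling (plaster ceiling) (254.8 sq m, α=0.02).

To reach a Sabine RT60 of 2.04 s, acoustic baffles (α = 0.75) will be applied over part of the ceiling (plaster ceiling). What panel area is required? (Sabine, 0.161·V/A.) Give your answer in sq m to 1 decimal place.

70.0

Total absorption A₁ = 254.8·0.06 + 262.5·0.02 + 11.3·0.99 + 13.1·0.04 + 254.8·0.02
  = 15.288 + 5.250 + 11.187 + 0.524 + 5.096 = 37.345 sq m sabins.
Required A₂ = 0.161·1121.12/2.04 = 88.481 sabins.
ΔA needed = 88.481 − 37.345 = 51.136 sabins.
Each sq m of panel replacing the ceiling (plaster ceiling) adds (0.75 − 0.02) = 0.73 sabins.
Panel area = 51.136 / 0.73 = 70.0 sq m.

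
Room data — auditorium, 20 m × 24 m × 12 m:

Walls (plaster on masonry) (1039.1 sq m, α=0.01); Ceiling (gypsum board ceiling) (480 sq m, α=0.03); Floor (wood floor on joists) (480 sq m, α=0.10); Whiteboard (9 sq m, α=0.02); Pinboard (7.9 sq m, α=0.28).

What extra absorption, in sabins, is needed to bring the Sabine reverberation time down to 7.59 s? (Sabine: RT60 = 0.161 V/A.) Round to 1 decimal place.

47.0 sabins

Summing Sᵢαᵢ: 10.391 + 14.400 + 48.000 + 0.180 + 2.212 → A₁ = 75.183 sabins.
Target A₂ = 0.161·5760/7.59 = 122.182 sabins (V = 5760 m³).
Additional absorption ΔA = 122.182 − 75.183 = 47.0 sabins.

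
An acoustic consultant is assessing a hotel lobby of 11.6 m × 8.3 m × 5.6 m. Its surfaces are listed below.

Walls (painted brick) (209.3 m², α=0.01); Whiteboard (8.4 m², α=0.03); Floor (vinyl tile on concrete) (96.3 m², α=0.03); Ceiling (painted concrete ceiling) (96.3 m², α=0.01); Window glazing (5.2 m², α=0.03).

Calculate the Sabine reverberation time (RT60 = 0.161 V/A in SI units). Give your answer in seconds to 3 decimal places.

13.664 sec

A = Σ Sᵢαᵢ = 209.3*0.01 + 8.4*0.03 + 96.3*0.03 + 96.3*0.01 + 5.2*0.03 = 6.353 sabins.
Room volume: 539.168 m³.
Sabine: RT60 = 0.161 × 539.168 / 6.353 = 13.664 s.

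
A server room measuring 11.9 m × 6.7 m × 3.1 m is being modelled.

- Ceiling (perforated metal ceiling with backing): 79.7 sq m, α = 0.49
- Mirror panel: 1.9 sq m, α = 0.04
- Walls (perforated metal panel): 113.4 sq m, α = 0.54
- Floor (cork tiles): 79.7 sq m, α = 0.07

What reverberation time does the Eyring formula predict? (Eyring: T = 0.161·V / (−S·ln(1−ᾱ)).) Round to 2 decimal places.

0.30 s

Total surface area S = 79.7 + 1.9 + 113.4 + 79.7 = 274.7 sq m.
Absorption A = 79.7×0.49 + 1.9×0.04 + 113.4×0.54 + 79.7×0.07 = 105.944 sabins.
ᾱ = 105.944 / 274.7 = 0.3857.
Eyring denominator: −S ln(1−ᾱ) = 133.854.
V = 11.9 × 6.7 × 3.1 = 247.163 m³.
RT60 = 0.161 × 247.163 / 133.854 = 0.30 s.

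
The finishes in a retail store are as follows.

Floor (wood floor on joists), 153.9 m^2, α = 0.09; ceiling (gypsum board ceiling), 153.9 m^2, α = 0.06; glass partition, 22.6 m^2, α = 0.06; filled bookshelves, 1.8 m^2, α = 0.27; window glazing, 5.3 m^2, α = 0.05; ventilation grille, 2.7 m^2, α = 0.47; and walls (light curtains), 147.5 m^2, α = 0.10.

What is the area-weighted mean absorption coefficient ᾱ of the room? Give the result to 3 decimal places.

0.085

Total surface area S = 487.7 m^2.
Σ(Sᵢαᵢ) = 153.9·0.09 + 153.9·0.06 + 22.6·0.06 + 1.8·0.27 + 5.3·0.05 + 2.7·0.47 + 147.5·0.10 = 41.211.
ᾱ = 41.211 / 487.7 = 0.085.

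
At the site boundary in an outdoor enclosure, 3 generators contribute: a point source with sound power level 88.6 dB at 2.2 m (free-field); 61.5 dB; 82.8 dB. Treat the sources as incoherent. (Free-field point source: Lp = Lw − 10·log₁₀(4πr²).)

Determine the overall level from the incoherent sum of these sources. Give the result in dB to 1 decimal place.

Source at 2.2 m: Lp = 88.6 − 10·log₁₀(4π·2.2²) = 88.6 − 10·log₁₀(60.821) = 70.8 dB.
Sum in the linear (power) domain: Σ 10^(Lᵢ/10) = 10^(70.8/10) + 10^(61.5/10) + 10^(82.8/10) = 2.04e+08.
L_total = 10·log₁₀(2.04e+08) = 83.1 dB.

83.1 dB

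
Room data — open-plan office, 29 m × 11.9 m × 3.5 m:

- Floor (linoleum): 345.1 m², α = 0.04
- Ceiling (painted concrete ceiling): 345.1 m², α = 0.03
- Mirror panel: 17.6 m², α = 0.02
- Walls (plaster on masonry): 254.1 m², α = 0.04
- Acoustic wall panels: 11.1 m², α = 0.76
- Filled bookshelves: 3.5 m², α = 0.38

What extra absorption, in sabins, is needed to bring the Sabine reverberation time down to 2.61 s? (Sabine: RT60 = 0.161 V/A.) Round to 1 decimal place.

30.1 sabins

Summing Sᵢαᵢ: 13.804 + 10.353 + 0.352 + 10.164 + 8.436 + 1.330 → A₁ = 44.439 sabins.
V = 1207.85 m³. Required absorption A₂ = 0.161 × 1207.85 / 2.61 = 74.507 sabins.
ΔA = A₂ − A₁ = 74.507 − 44.439 = 30.1 sabins.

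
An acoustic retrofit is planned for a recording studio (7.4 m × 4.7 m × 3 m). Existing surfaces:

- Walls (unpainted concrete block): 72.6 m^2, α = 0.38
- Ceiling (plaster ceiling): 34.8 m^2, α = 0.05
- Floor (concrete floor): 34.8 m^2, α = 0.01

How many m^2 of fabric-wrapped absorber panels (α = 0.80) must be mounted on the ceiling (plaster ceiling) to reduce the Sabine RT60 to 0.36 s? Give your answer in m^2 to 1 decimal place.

Summing Sᵢαᵢ: 27.588 + 1.740 + 0.348 → A₁ = 29.676 sabins.
Required A₂ = 0.161·104.34/0.36 = 46.663 sabins.
Absorption to add: 46.663 − 29.676 = 16.987 sabins.
Net gain per m^2: Δα = 0.80 − 0.05 = 0.75.
Area = ΔA/Δα = 16.987/0.75 = 22.6 m^2.

22.6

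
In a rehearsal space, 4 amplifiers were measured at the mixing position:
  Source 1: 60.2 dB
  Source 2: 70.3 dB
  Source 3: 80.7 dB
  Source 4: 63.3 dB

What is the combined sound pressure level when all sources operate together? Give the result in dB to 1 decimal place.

81.2 dB

Converting to relative power and adding: 10^(60.2/10) + 10^(70.3/10) + 10^(80.7/10) + 10^(63.3/10) = 1.314e+08.
Combined level = 10 log₁₀(1.314e+08) = 81.2 dB.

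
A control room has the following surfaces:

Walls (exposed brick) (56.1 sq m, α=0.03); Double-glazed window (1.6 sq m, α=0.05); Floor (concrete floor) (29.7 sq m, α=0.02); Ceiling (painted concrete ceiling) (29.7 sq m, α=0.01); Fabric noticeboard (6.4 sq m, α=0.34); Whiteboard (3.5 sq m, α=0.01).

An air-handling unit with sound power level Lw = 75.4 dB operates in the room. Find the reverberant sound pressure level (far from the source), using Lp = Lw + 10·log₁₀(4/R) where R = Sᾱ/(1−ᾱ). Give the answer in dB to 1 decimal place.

Σ(Sᵢαᵢ) = 56.1×0.03 + 1.6×0.05 + 29.7×0.02 + 29.7×0.01 + 6.4×0.34 + 3.5×0.01 = 4.865; total area S = 127.0 sq m.
ᾱ = 4.865/127.0 = 0.0383; R = Sᾱ/(1−ᾱ) = 4.865/(1−0.0383) = 5.059 sq m.
Lp = Lw + 10 log₁₀(4/R) = 75.4 -1.02 = 74.4 dB.

74.4 dB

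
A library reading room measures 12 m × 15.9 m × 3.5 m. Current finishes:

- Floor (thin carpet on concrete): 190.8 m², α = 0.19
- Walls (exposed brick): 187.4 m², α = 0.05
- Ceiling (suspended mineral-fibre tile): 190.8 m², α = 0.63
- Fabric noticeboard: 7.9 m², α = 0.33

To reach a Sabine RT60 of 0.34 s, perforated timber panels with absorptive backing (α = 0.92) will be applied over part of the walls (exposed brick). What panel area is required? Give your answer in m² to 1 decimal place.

169.9

Equivalent absorption area: A₁ = 190.8×0.19 + 187.4×0.05 + 190.8×0.63 + 7.9×0.33 = 168.433 m².
Required A₂ = 0.161·667.8/0.34 = 316.223 sabins.
Absorption to add: 316.223 − 168.433 = 147.790 sabins.
Net gain per m²: Δα = 0.92 − 0.05 = 0.87.
Area = ΔA/Δα = 147.790/0.87 = 169.9 m².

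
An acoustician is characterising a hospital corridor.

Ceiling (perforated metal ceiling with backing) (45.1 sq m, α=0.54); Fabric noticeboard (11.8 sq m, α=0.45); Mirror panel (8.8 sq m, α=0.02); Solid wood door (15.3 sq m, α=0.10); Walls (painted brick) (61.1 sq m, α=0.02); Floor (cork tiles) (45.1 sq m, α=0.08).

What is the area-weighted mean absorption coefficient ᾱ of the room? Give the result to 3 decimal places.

Total surface area S = 187.2 sq m.
Σ(Sᵢαᵢ) = 45.1×0.54 + 11.8×0.45 + 8.8×0.02 + 15.3×0.10 + 61.1×0.02 + 45.1×0.08 = 36.200.
ᾱ = A/S = 0.193.

0.193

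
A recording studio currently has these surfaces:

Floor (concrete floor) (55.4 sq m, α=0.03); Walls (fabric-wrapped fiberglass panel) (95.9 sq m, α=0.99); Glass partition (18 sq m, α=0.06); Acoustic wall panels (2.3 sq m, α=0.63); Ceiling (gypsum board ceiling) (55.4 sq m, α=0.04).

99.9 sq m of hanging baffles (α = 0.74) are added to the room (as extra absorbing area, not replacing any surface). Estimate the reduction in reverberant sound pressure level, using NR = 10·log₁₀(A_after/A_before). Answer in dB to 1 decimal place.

Equivalent absorption area: A_before = 55.4×0.03 + 95.9×0.99 + 18×0.06 + 2.3×0.63 + 55.4×0.04 = 101.348 sq m.
Treatment contributes 99.9·0.74 = 73.926 sabins.
A_after = 101.348 + 73.926 = 175.274 sabins.
Reduction = 10 log₁₀(A_after/A_before) = 10 log₁₀(1.7294) = 2.4 dB.

2.4 dB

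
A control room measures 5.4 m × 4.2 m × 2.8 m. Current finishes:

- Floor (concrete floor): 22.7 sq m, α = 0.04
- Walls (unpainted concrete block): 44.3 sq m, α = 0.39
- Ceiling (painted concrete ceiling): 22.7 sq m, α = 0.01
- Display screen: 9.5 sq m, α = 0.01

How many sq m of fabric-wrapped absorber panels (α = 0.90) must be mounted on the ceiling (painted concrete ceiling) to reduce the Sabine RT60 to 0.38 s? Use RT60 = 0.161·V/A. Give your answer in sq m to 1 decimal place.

9.4

A₁ = Σ Sᵢαᵢ = 22.7*0.04 + 44.3*0.39 + 22.7*0.01 + 9.5*0.01 = 18.507 sabins.
V = 63.504 m³. Target absorption A₂ = 0.161 × 63.504 / 0.38 = 26.906 sabins.
Absorption to add: 26.906 − 18.507 = 8.399 sabins.
Net gain per sq m: Δα = 0.90 − 0.01 = 0.89.
Area = ΔA/Δα = 8.399/0.89 = 9.4 sq m.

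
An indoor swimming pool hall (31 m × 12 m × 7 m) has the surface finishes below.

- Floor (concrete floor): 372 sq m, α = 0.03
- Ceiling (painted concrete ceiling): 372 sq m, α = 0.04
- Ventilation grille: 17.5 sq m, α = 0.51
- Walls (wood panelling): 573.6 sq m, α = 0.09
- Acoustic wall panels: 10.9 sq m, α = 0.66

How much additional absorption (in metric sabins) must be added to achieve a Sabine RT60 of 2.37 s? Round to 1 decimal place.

A₁ = Σ Sᵢαᵢ = 372*0.03 + 372*0.04 + 17.5*0.51 + 573.6*0.09 + 10.9*0.66 = 93.783 sabins.
For T = 2.37 s, need A₂ = 0.161·V/T = 0.161·2604/2.37 = 176.896 sabins.
ΔA = A₂ − A₁ = 176.896 − 93.783 = 83.1 sabins.

83.1 sabins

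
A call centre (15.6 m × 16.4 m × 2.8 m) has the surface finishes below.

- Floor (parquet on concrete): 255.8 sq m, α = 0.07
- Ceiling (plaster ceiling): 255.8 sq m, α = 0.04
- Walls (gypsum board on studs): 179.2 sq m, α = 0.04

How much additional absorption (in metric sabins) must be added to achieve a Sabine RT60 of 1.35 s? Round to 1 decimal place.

50.1 sabins

Total absorption A₁ = 255.8×0.07 + 255.8×0.04 + 179.2×0.04
  = 17.906 + 10.232 + 7.168 = 35.306 sq m sabins.
For T = 1.35 s, need A₂ = 0.161·V/T = 0.161·716.352/1.35 = 85.432 sabins.
Shortfall: 85.432 − 35.306 = 50.1 sabins.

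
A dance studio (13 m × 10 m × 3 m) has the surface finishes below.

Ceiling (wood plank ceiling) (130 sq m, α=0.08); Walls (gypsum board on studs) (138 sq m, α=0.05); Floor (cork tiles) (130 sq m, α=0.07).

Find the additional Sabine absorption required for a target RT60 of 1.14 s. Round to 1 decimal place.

A₁ = Σ Sᵢαᵢ = 130×0.08 + 138×0.05 + 130×0.07 = 26.400 sabins.
Target A₂ = 0.161·390/1.14 = 55.079 sabins (V = 390 m³).
Shortfall: 55.079 − 26.400 = 28.7 sabins.

28.7 sabins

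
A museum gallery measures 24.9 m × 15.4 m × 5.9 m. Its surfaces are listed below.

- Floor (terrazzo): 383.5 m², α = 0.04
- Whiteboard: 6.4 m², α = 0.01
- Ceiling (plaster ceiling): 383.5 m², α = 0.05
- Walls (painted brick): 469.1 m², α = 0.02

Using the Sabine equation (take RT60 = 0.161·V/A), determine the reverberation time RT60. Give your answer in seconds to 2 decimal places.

8.29 s

Equivalent absorption area: A = 383.5·0.04 + 6.4·0.01 + 383.5·0.05 + 469.1·0.02 = 43.961 m².
Volume V = 24.9 × 15.4 × 5.9 = 2262.414 m³.
T = 0.161 V/A = 0.161·2262.414/43.961 = 8.29 s.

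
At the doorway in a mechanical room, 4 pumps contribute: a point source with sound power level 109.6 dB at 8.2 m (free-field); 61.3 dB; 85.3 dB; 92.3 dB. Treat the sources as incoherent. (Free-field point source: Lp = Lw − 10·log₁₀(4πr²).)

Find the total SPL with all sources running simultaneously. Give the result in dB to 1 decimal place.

93.3 dB

Source at 8.2 m: Lp = 109.6 − 10·log₁₀(4π·8.2²) = 109.6 − 10·log₁₀(844.963) = 80.3 dB.
Sum in the linear (power) domain: Σ 10^(Lᵢ/10) = 10^(80.3/10) + 10^(61.3/10) + 10^(85.3/10) + 10^(92.3/10) = 2.146e+09.
Combined level = 10 log₁₀(2.146e+09) = 93.3 dB.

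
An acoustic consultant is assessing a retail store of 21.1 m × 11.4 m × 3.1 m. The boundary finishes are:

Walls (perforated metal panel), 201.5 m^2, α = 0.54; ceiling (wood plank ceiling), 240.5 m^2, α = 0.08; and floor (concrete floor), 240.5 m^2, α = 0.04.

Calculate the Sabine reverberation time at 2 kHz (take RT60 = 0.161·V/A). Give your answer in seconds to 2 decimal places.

0.87 sec

Equivalent absorption area: A = 201.5·0.54 + 240.5·0.08 + 240.5·0.04 = 137.670 m^2.
Volume V = 21.1 × 11.4 × 3.1 = 745.674 m³.
RT60 = 0.161 · V / A = 0.161 × 745.674 / 137.670 = 0.87 s.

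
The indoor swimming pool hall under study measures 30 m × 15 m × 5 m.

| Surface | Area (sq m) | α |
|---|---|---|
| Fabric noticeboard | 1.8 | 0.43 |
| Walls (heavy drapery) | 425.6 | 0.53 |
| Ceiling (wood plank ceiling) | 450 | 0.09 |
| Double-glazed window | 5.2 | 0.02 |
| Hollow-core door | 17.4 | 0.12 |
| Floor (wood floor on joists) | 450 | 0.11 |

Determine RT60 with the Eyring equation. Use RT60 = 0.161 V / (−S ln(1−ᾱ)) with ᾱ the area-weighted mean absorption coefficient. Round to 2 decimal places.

Total surface area S = 1.8 + 425.6 + 450 + 5.2 + 17.4 + 450 = 1350.0 sq m.
Absorption A = 1.8·0.43 + 425.6·0.53 + 450·0.09 + 5.2·0.02 + 17.4·0.12 + 450·0.11 = 318.534 sabins.
ᾱ = 318.534 / 1350.0 = 0.2360.
−S·ln(1−ᾱ) = −1350.0 × ln(1 − 0.2360) = 363.403.
V = 30 × 15 × 5 = 2250 m³.
T = 0.161·V/[−S·ln(1−ᾱ)] = 0.161·2250/363.403 = 1.00 s.

1.00 seconds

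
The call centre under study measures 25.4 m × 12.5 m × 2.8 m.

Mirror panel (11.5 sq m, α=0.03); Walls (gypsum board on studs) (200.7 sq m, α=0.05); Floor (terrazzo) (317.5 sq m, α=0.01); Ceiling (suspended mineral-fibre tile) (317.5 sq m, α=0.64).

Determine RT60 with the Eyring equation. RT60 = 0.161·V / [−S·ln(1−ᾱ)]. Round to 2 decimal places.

0.57 sec

S = Σ Sᵢ = 847.2 sq m.
Σ(Sᵢαᵢ) = 11.5·0.03 + 200.7·0.05 + 317.5·0.01 + 317.5·0.64 = 216.755.
ᾱ = 216.755 / 847.2 = 0.2558.
Eyring denominator: −S ln(1−ᾱ) = 250.301.
V = 25.4 × 12.5 × 2.8 = 889 m³.
RT60 = 0.161 × 889 / 250.301 = 0.57 s.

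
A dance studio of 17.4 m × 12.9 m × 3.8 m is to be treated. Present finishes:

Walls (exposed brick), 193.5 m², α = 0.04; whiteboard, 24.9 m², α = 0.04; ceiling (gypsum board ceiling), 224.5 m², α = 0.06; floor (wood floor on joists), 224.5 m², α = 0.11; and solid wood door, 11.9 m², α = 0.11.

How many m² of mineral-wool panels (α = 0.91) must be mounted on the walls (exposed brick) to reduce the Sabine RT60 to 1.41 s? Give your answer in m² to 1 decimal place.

Summing Sᵢαᵢ: 7.740 + 0.996 + 13.470 + 24.695 + 1.309 → A₁ = 48.210 sabins.
Required A₂ = 0.161·852.948/1.41 = 97.393 sabins.
ΔA needed = 97.393 − 48.210 = 49.183 sabins.
Net gain per m²: Δα = 0.91 − 0.04 = 0.87.
Area = ΔA/Δα = 49.183/0.87 = 56.5 m².

56.5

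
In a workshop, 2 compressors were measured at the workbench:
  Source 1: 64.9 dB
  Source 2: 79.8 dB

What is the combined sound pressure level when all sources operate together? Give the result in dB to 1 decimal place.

Σ 10^(Lᵢ/10) = 9.859e+07.
L_total = 10·log₁₀(9.859e+07) = 79.9 dB.

79.9 dB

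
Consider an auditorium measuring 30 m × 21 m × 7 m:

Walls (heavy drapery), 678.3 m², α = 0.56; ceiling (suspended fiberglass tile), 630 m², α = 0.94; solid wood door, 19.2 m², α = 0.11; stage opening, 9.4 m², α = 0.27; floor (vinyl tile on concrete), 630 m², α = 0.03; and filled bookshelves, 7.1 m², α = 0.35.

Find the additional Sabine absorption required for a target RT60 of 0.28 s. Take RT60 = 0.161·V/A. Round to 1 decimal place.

Total absorption A₁ = 678.3·0.56 + 630·0.94 + 19.2·0.11 + 9.4·0.27 + 630·0.03 + 7.1·0.35
  = 379.848 + 592.200 + 2.112 + 2.538 + 18.900 + 2.485 = 998.083 m² sabins.
V = 4410 m³. Required absorption A₂ = 0.161 × 4410 / 0.28 = 2535.750 sabins.
ΔA = A₂ − A₁ = 2535.750 − 998.083 = 1537.7 sabins.

1537.7 sabins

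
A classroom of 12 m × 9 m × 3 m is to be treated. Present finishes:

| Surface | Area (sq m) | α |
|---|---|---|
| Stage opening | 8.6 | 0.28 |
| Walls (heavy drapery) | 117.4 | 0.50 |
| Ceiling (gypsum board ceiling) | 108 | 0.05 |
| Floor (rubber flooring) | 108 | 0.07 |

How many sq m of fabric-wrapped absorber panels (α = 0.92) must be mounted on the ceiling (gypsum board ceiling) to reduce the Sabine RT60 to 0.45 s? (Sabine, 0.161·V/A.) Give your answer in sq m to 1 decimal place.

48.1

A₁ = Σ Sᵢαᵢ = 8.6×0.28 + 117.4×0.50 + 108×0.05 + 108×0.07 = 74.068 sabins.
V = 324 m³. Target absorption A₂ = 0.161 × 324 / 0.45 = 115.920 sabins.
ΔA needed = 115.920 − 74.068 = 41.852 sabins.
Each sq m of panel replacing the ceiling (gypsum board ceiling) adds (0.92 − 0.05) = 0.87 sabins.
Area = ΔA/Δα = 41.852/0.87 = 48.1 sq m.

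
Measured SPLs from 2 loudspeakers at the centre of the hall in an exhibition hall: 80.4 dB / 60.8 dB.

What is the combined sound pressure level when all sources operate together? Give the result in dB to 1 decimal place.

80.4 dB

Σ 10^(Lᵢ/10) = 1.109e+08.
Combined level = 10 log₁₀(1.109e+08) = 80.4 dB.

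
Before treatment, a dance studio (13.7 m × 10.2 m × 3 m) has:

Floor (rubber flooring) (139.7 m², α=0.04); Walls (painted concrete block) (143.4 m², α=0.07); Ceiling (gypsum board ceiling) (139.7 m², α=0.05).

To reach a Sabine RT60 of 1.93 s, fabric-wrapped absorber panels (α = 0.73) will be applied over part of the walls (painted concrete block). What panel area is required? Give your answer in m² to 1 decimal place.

18.7

Summing Sᵢαᵢ: 5.588 + 10.038 + 6.985 → A₁ = 22.611 sabins.
Required A₂ = 0.161·419.22/1.93 = 34.971 sabins.
ΔA needed = 34.971 − 22.611 = 12.360 sabins.
Each m² of panel replacing the walls (painted concrete block) adds (0.73 − 0.07) = 0.66 sabins.
Panel area = 12.360 / 0.66 = 18.7 m².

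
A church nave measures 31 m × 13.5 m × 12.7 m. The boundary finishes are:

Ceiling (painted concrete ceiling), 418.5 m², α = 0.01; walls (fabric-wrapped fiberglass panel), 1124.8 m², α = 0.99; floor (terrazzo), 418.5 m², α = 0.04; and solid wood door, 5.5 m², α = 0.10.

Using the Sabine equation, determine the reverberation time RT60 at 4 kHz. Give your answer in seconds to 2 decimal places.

0.75 seconds

A = Σ Sᵢαᵢ = 418.5*0.01 + 1124.8*0.99 + 418.5*0.04 + 5.5*0.10 = 1135.027 sabins.
Room volume: 5314.95 m³.
Sabine: RT60 = 0.161 × 5314.95 / 1135.027 = 0.75 s.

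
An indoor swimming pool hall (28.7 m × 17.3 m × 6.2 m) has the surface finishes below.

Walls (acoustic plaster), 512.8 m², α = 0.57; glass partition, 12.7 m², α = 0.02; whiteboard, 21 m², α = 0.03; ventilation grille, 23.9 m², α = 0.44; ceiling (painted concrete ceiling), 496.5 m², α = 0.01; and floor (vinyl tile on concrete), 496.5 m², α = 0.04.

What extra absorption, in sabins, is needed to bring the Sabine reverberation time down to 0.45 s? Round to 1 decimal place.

Total absorption A₁ = 512.8*0.57 + 12.7*0.02 + 21*0.03 + 23.9*0.44 + 496.5*0.01 + 496.5*0.04
  = 292.296 + 0.254 + 0.630 + 10.516 + 4.965 + 19.860 = 328.521 m² sabins.
V = 3078.362 m³. Required absorption A₂ = 0.161 × 3078.362 / 0.45 = 1101.370 sabins.
ΔA = A₂ − A₁ = 1101.370 − 328.521 = 772.8 sabins.

772.8 sabins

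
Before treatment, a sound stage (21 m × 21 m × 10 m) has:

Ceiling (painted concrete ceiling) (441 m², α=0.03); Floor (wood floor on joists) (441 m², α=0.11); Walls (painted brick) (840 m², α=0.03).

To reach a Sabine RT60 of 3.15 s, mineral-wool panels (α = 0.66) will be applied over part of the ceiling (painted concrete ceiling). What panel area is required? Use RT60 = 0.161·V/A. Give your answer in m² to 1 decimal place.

219.8

A₁ = Σ Sᵢαᵢ = 441·0.03 + 441·0.11 + 840·0.03 = 86.940 sabins.
Required A₂ = 0.161·4410/3.15 = 225.400 sabins.
ΔA needed = 225.400 − 86.940 = 138.460 sabins.
Net gain per m²: Δα = 0.66 − 0.03 = 0.63.
Panel area = 138.460 / 0.63 = 219.8 m².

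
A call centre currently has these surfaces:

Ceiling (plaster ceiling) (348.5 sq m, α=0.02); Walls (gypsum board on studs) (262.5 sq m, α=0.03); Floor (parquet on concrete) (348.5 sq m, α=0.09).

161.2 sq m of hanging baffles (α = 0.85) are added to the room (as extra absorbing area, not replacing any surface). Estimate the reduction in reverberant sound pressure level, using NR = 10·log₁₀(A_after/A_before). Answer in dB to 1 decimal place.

Summing Sᵢαᵢ: 6.970 + 7.875 + 31.365 → A_before = 46.210 sabins.
Added absorption = 161.2 × 0.85 = 137.020 sabins.
New total A_after = 183.230 sabins.
NR = 10·log₁₀(183.230/46.210) = 6.0 dB.

6.0 dB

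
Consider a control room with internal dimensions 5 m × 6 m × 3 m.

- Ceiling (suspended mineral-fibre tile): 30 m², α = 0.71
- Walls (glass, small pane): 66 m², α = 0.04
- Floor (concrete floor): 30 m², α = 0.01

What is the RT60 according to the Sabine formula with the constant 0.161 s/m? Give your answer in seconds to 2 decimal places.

Total absorption A = 30*0.71 + 66*0.04 + 30*0.01
  = 21.300 + 2.640 + 0.300 = 24.240 m² sabins.
Room volume: 90 m³.
RT60 = 0.161 · V / A = 0.161 × 90 / 24.240 = 0.60 s.

0.60 s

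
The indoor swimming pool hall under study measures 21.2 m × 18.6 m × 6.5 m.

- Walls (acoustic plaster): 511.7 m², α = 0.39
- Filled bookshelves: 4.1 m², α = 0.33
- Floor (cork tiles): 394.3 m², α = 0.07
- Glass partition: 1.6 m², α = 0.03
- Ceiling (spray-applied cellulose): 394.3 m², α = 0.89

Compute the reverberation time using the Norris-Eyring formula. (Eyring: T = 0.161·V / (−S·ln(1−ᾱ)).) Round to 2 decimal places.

S = Σ Sᵢ = 1306.0 m².
Σ(Sᵢαᵢ) = 511.7×0.39 + 4.1×0.33 + 394.3×0.07 + 1.6×0.03 + 394.3×0.89 = 579.492.
Mean coefficient ᾱ = A/S = 0.4437.
Eyring denominator: −S ln(1−ᾱ) = 765.901.
V = 21.2 × 18.6 × 6.5 = 2563.08 m³.
T = 0.161·V/[−S·ln(1−ᾱ)] = 0.161·2563.08/765.901 = 0.54 s.

0.54 s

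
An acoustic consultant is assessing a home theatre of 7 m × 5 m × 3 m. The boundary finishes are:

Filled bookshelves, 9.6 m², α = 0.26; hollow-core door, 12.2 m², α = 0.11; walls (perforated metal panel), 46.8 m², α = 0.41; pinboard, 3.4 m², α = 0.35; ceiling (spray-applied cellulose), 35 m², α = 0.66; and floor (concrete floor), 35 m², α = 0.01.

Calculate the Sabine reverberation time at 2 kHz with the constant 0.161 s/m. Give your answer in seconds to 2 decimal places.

0.35 seconds

Equivalent absorption area: A = 9.6*0.26 + 12.2*0.11 + 46.8*0.41 + 3.4*0.35 + 35*0.66 + 35*0.01 = 47.666 m².
V = 7·5·3 = 105 m³.
RT60 = 0.161 · V / A = 0.161 × 105 / 47.666 = 0.35 s.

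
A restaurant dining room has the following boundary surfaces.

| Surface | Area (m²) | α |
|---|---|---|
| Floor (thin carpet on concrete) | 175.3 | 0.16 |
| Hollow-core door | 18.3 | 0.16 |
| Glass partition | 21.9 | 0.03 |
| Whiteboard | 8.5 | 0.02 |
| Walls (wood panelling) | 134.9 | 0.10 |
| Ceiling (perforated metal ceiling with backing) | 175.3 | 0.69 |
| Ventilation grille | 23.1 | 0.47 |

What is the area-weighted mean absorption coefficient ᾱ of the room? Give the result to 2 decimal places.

Total surface area S = 557.3 m².
Σ(Sᵢαᵢ) = 175.3×0.16 + 18.3×0.16 + 21.9×0.03 + 8.5×0.02 + 134.9×0.10 + 175.3×0.69 + 23.1×0.47 = 177.107.
ᾱ = 177.107 / 557.3 = 0.32.

0.32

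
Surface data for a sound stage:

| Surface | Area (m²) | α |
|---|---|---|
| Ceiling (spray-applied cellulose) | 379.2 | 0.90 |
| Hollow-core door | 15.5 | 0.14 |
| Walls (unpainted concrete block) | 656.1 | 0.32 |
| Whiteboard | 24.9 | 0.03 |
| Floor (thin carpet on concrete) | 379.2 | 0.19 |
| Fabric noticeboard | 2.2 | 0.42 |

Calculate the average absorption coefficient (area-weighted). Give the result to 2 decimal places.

S = Σ Sᵢ = 379.2 + 15.5 + 656.1 + 24.9 + 379.2 + 2.2 = 1457.1 m².
A = 379.2*0.90 + 15.5*0.14 + 656.1*0.32 + 24.9*0.03 + 379.2*0.19 + 2.2*0.42 = 627.121 sabins.
ᾱ = A/S = 0.43.

0.43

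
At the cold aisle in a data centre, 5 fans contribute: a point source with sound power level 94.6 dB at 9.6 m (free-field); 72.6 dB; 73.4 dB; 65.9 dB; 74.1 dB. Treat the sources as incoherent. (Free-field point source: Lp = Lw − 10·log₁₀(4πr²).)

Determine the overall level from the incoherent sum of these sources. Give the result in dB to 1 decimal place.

78.6 dB

Source at 9.6 m: Lp = 94.6 − 10·log₁₀(4π·9.6²) = 94.6 − 10·log₁₀(1158.117) = 64.0 dB.
Sum in the linear (power) domain: Σ 10^(Lᵢ/10) = 10^(64.0/10) + 10^(72.6/10) + 10^(73.4/10) + 10^(65.9/10) + 10^(74.1/10) = 7.218e+07.
Combined level = 10 log₁₀(7.218e+07) = 78.6 dB.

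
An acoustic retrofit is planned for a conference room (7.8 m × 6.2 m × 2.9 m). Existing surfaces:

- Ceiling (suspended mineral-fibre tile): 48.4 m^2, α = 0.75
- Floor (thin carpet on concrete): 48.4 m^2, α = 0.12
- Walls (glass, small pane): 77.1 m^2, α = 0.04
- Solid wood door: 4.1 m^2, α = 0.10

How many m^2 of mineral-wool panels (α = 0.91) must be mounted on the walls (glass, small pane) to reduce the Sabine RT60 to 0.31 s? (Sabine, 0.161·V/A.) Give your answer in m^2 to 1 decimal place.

A₁ = Σ Sᵢαᵢ = 48.4×0.75 + 48.4×0.12 + 77.1×0.04 + 4.1×0.10 = 45.602 sabins.
V = 140.244 m³. Target absorption A₂ = 0.161 × 140.244 / 0.31 = 72.836 sabins.
ΔA needed = 72.836 − 45.602 = 27.234 sabins.
Each m^2 of panel replacing the walls (glass, small pane) adds (0.91 − 0.04) = 0.87 sabins.
Panel area = 27.234 / 0.87 = 31.3 m^2.

31.3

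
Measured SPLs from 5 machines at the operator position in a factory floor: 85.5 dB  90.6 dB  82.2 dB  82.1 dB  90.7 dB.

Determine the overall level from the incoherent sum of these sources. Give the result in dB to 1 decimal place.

Converting to relative power and adding: 10^(85.5/10) + 10^(90.6/10) + 10^(82.2/10) + 10^(82.1/10) + 10^(90.7/10) = 3.006e+09.
L_total = 10·log₁₀(3.006e+09) = 94.8 dB.

94.8 dB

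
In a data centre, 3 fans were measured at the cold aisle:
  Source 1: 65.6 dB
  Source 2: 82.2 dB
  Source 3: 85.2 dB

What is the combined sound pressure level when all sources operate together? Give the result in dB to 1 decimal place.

Converting to relative power and adding: 10^(65.6/10) + 10^(82.2/10) + 10^(85.2/10) = 5.007e+08.
L_total = 10·log₁₀(5.007e+08) = 87.0 dB.

87.0 dB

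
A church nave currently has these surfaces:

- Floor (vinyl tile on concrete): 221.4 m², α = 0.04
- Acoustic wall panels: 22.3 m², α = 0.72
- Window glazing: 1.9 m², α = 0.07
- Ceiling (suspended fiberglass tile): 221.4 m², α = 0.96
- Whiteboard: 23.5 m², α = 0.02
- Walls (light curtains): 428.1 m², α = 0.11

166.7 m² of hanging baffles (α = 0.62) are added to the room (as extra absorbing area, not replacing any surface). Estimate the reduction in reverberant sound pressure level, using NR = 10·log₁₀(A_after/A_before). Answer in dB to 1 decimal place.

Equivalent absorption area: A_before = 221.4×0.04 + 22.3×0.72 + 1.9×0.07 + 221.4×0.96 + 23.5×0.02 + 428.1×0.11 = 285.150 m².
Added absorption = 166.7 × 0.62 = 103.354 sabins.
New total A_after = 388.504 sabins.
NR = 10·log₁₀(388.504/285.150) = 1.3 dB.

1.3 dB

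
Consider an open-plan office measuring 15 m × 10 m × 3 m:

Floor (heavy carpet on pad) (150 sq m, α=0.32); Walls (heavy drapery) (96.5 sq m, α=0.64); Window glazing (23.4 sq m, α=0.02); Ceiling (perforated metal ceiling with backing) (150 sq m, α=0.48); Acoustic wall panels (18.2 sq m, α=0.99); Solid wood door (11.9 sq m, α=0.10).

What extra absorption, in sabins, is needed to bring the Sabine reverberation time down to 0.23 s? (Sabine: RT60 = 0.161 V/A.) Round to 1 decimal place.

113.6 sabins

Total absorption A₁ = 150*0.32 + 96.5*0.64 + 23.4*0.02 + 150*0.48 + 18.2*0.99 + 11.9*0.10
  = 48.000 + 61.760 + 0.468 + 72.000 + 18.018 + 1.190 = 201.436 sq m sabins.
Target A₂ = 0.161·450/0.23 = 315.000 sabins (V = 450 m³).
ΔA = A₂ − A₁ = 315.000 − 201.436 = 113.6 sabins.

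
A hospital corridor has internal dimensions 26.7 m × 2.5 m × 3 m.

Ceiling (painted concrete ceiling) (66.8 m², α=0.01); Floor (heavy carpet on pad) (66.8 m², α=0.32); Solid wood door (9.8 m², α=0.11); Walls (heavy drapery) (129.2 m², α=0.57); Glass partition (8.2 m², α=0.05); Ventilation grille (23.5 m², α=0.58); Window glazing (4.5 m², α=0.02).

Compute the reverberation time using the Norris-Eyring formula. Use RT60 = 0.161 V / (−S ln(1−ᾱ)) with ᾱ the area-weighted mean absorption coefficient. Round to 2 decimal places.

0.23 s

Total surface area S = 66.8 + 66.8 + 9.8 + 129.2 + 8.2 + 23.5 + 4.5 = 308.8 m².
Absorption A = 66.8×0.01 + 66.8×0.32 + 9.8×0.11 + 129.2×0.57 + 8.2×0.05 + 23.5×0.58 + 4.5×0.02 = 110.896 sabins.
Mean coefficient ᾱ = A/S = 0.3591.
−S·ln(1−ᾱ) = −308.8 × ln(1 − 0.3591) = 137.380.
V = 26.7 × 2.5 × 3 = 200.25 m³.
T = 0.161·V/[−S·ln(1−ᾱ)] = 0.161·200.25/137.380 = 0.23 s.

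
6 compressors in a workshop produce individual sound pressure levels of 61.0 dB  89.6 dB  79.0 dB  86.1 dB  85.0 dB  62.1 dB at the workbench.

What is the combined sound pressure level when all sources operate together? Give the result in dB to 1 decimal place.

Converting to relative power and adding: 10^(61.0/10) + 10^(89.6/10) + 10^(79.0/10) + 10^(86.1/10) + 10^(85.0/10) + 10^(62.1/10) = 1.718e+09.
Combined level = 10 log₁₀(1.718e+09) = 92.4 dB.

92.4 dB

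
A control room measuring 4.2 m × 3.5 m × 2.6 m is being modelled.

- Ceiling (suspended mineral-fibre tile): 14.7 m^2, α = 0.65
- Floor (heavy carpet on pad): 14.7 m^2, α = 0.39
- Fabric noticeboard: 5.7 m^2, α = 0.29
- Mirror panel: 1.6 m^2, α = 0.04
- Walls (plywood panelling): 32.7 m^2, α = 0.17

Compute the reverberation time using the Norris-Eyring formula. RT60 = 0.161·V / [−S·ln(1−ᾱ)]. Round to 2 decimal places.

0.23 seconds

Total surface area S = 14.7 + 14.7 + 5.7 + 1.6 + 32.7 = 69.4 m^2.
Absorption A = 14.7×0.65 + 14.7×0.39 + 5.7×0.29 + 1.6×0.04 + 32.7×0.17 = 22.564 sabins.
Mean coefficient ᾱ = A/S = 0.3251.
Eyring denominator: −S ln(1−ᾱ) = 27.287.
V = 4.2 × 3.5 × 2.6 = 38.22 m³.
T = 0.161·V/[−S·ln(1−ᾱ)] = 0.161·38.22/27.287 = 0.23 s.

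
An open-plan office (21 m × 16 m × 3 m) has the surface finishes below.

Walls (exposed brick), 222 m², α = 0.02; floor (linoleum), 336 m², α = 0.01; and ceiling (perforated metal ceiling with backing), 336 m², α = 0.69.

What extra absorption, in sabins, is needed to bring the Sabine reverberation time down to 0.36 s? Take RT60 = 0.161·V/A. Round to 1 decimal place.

211.2 sabins

Equivalent absorption area: A₁ = 222·0.02 + 336·0.01 + 336·0.69 = 239.640 m².
Target A₂ = 0.161·1008/0.36 = 450.800 sabins (V = 1008 m³).
Additional absorption ΔA = 450.800 − 239.640 = 211.2 sabins.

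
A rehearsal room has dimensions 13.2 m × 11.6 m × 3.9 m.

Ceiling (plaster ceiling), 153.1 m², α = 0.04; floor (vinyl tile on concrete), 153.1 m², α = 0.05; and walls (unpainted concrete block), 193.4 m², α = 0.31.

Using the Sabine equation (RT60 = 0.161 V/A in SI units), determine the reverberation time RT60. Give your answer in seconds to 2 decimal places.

1.30 s

A = Σ Sᵢαᵢ = 153.1·0.04 + 153.1·0.05 + 193.4·0.31 = 73.733 sabins.
V = 13.2·11.6·3.9 = 597.168 m³.
RT60 = 0.161 · V / A = 0.161 × 597.168 / 73.733 = 1.30 s.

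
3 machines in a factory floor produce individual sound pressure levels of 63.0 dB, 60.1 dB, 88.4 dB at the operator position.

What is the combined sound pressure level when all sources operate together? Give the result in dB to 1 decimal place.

Converting to relative power and adding: 10^(63.0/10) + 10^(60.1/10) + 10^(88.4/10) = 6.948e+08.
L_total = 10·log₁₀(6.948e+08) = 88.4 dB.

88.4 dB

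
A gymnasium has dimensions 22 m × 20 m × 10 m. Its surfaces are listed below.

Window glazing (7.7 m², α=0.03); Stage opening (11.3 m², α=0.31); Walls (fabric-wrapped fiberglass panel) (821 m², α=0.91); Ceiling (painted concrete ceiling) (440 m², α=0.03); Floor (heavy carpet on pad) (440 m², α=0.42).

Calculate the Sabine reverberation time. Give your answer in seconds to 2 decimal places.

Summing Sᵢαᵢ: 0.231 + 3.503 + 747.110 + 13.200 + 184.800 → A = 948.844 sabins.
Volume V = 22 × 20 × 10 = 4400 m³.
T = 0.161 V/A = 0.161·4400/948.844 = 0.75 s.

0.75 seconds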